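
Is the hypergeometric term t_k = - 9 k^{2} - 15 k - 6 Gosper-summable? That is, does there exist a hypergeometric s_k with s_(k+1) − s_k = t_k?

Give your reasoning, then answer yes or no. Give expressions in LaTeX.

Step 1: r(k) = (3*k**2 + 11*k + 10)/(3*k**2 + 5*k + 2).
Factor: A=1; B=1; C=k**2 + 5*k/3 + 2/3.
Solve (1)·f(k+1) − (1)·f(k) = k**2 + 5*k/3 + 2/3.
From deg A=0, deg B=0, deg C=2: d=3.
Solving with deg f ≤ 3: f(k) = k**2*(k + 1)/3.
Certificate R = B(k−1)f/C = k**2/(3*k + 2) gives s_k = 3*k**2*(-k - 1).
s_(k+1) − s_k = -9*k**2 - 15*k - 6 = t_k.

Yes. s_k = 3 k^{2} \left(- k - 1\right).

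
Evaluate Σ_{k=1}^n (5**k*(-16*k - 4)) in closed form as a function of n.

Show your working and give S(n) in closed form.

t_(k+1)/t_k = 5*(4*k + 5)/(4*k + 1).
Normal form (A,B,C) = (5, 1, k + 1/4).
Key eq: (5)·f(k+1) = (1)·f(k) + (k + 1/4).
d = 1 from the (0,0,1) case.
Match coefficients ⇒ f(k) = (k - 1)/4.
Then R = B(k−1)f/C = (k - 1)/(4*k + 1), so s_k = R(k)·t_k = 4*5**k*(1 - k).
Check: Δs_k = 5**k*(-16*k - 4). ✓
s_(n+1) = -20*5**n*n and s_(1) = 0, so S(n) = -20*5**n*n.

S(n) = -20*5**n*n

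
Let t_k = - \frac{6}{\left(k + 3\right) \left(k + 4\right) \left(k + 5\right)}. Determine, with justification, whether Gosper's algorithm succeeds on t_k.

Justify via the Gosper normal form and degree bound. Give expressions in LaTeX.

Yes. s_k = \frac{k \left(- k - 7\right)}{4 \left(k + 3\right) \left(k + 4\right)}.

The ratio is (k + 3)/(k + 6).
A = k + 3, B = k + 6, C = 1.
Set up (k + 3)·f(k+1) − (k + 5)·f(k) − (1) = 0.
Bound: deg f ≤ 2.
Solve for f: f(k) = k*(k + 7)/24 (degree 2 ≤ 2).
Then R = B(k−1)f/C = k*(k + 5)*(k + 7)/24, so s_k = R(k)·t_k = k*(-k - 7)/(4*(k + 3)*(k + 4)).
Δs = -6/(k**3 + 12*k**2 + 47*k + 60), as required.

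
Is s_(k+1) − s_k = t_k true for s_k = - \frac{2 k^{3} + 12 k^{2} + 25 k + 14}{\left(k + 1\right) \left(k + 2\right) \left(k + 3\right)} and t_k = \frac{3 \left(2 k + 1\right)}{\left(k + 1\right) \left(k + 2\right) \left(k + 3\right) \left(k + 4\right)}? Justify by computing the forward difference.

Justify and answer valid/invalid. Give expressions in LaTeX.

s_(k+1) = (-25*k - 2*(k + 1)**3 - 12*(k + 1)**2 - 39)/((k + 2)*(k + 3)*(k + 4))
s_(k+1) − s_k = 3*(2*k + 1)/(k**4 + 10*k**3 + 35*k**2 + 50*k + 24)
(s_(k+1) − s_k) − t_k = 0

valid; difference matches t_k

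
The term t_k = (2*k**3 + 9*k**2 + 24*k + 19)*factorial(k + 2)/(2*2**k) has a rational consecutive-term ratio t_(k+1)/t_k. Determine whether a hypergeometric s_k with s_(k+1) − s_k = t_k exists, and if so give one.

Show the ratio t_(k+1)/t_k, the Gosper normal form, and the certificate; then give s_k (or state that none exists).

Step 1: r(k) = (2*k**4 + 21*k**3 + 93*k**2 + 198*k + 162)/(2*(2*k**3 + 9*k**2 + 24*k + 19)).
A = k/2 + 3/2, B = 1, C = k**3 + 9*k**2/2 + 12*k + 19/2.
Key eq: (k/2 + 3/2)·f(k+1) = (1)·f(k) + (k**3 + 9*k**2/2 + 12*k + 19/2).
deg f ≤ 2 (via 1,0,3).
Coefficient equations give f(k) = 2*k**2 + 3*k + 4.
Get s_k = R·t_k = (2*k**2 + 3*k + 4)*factorial(k + 2)/2**k with R(k) = B(k−1)f(k)/C(k) = 2*(2*k**2 + 3*k + 4)/(2*k**3 + 9*k**2 + 24*k + 19).
s_(k+1) − s_k = (2*k**3 + 9*k**2 + 24*k + 19)*factorial(k + 2)/(2*2**k) = t_k.

s_k = (2*k**2 + 3*k + 4)*factorial(k + 2)/2**k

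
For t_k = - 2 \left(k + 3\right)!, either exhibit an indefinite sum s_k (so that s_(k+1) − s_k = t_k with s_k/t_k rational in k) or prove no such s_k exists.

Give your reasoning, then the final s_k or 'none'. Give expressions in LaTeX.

not Gosper-summable; s_k does not exist

The ratio is k + 4.
So A=k + 4 and B=1, with C=1.
Solve (k + 4)·f(k+1) − (1)·f(k) = 1.
d = -1 from the (1,0,0) case.
Bound -1 < 0, so the key equation has no polynomial solution.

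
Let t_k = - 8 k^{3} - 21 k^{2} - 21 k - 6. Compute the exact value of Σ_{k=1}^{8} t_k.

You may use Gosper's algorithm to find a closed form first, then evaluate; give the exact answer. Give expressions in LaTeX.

Ratio r(k) = (8*k**3 + 45*k**2 + 87*k + 56)/(8*k**3 + 21*k**2 + 21*k + 6).
Gosper form: A/B · C(k+1)/C(k) with A=1, B=1, C=k**3 + 21*k**2/8 + 21*k/8 + 3/4.
Need (1)·f(k+1) − (1)·f(k) = k**3 + 21*k**2/8 + 21*k/8 + 3/4.
deg f ≤ 4 (via 0,0,3).
Match coefficients ⇒ f(k) = k*(2*k**3 + 3*k**2 + 2*k - 1)/8.
Get s_k = R·t_k = k*(-2*k**3 - 3*k**2 - 2*k + 1) with R(k) = B(k−1)f(k)/C(k) = k*(2*k**3 + 3*k**2 + 2*k - 1)/(8*k**3 + 21*k**2 + 21*k + 6).
Δs = -8*k**3 - 21*k**2 - 21*k - 6, as required.
Sum = s_(9) − s_(1); s_(9) = -15462, s_(1) = -6 ⇒ -15456.

Σ = -15456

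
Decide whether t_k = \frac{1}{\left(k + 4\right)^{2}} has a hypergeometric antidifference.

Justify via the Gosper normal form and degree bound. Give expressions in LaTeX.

No — t_k has no hypergeometric antidifference.

Step 1: r(k) = (k + 4)**2/(k + 5)**2.
Normal form (A,B,C) = (k**2 + 8*k + 16, k**2 + 10*k + 25, 1).
Key eq: (k**2 + 8*k + 16)·f(k+1) = (k**2 + 8*k + 16)·f(k) + (1).
deg f ≤ 0 (via 2,2,0).
Write f(k) = c0. Then LHS − RHS = -1, requiring -1 = 0: contradictory. No certificate.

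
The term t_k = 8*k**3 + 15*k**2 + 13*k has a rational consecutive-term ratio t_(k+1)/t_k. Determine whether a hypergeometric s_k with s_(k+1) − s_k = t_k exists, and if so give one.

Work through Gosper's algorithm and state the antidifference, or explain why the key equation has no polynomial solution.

s_k = k*(2*k**3 + k**2 + k - 4)

t_(k+1)/t_k = (8*k**3 + 39*k**2 + 67*k + 36)/(k*(8*k**2 + 15*k + 13)).
Gosper form: A/B · C(k+1)/C(k) with A=1, B=1, C=k**3 + 15*k**2/8 + 13*k/8.
Key eq: (1)·f(k+1) = (1)·f(k) + (k**3 + 15*k**2/8 + 13*k/8).
d = 4 from the (0,0,3) case.
Match coefficients ⇒ f(k) = k*(k - 1)*(2*k**2 + 3*k + 4)/8.
So s_k = (B(k−1)f/C)·t_k = ((k - 1)*(2*k**2 + 3*k + 4)/(8*k**2 + 15*k + 13))·t_k = k*(2*k**3 + k**2 + k - 4).
Verify: k*(8*k**2 + 15*k + 13) matches t_k.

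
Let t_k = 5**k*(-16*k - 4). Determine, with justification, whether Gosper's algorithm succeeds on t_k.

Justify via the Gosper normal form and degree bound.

Yes. s_k = 4*5**k*(1 - k).

r(k) = 5*(4*k + 5)/(4*k + 1) after simplifying.
A = 5, B = 1, C = k + 1/4.
Key eq: (5)·f(k+1) = (1)·f(k) + (k + 1/4).
deg f ≤ 1 (via 0,0,1).
A polynomial solution: f(k) = (k - 1)/4.
Get s_k = R·t_k = 4*5**k*(1 - k) with R(k) = B(k−1)f(k)/C(k) = (k - 1)/(4*k + 1).
Δs = 5**k*(-16*k - 4), as required.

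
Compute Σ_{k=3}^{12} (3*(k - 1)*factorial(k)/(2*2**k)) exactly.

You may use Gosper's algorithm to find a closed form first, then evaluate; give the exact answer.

The ratio is k*(k + 1)/(2*(k - 1)).
A = k/2 + 1/2, B = 1, C = k - 1.
Key eq: (k/2 + 1/2)·f(k+1) = (1)·f(k) + (k - 1).
Degrees (1,0,1) ⇒ d ≤ 0.
Coefficient equations give f(k) = 2.
R(k) = B(k−1)·f(k)/C(k) = 2/(k - 1); s_k = R·t_k = 3*factorial(k)/2**k.
Check: Δs_k = 3*(k - 1)*factorial(k)/(2*2**k). ✓
Telescoping: Σ = s_(13) − s_(3) = 18243225/8 − (9/4) = 18243207/8.

Σ = 18243207/8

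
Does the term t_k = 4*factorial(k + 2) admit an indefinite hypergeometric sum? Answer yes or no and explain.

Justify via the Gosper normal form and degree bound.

No — negative degree bound, so no certificate f.

Ratio r(k) = k + 3.
Normal form (A,B,C) = (k + 3, 1, 1).
Set up (k + 3)·f(k+1) − (1)·f(k) − (1) = 0.
Degrees (1,0,0) ⇒ d ≤ -1.
Bound -1 < 0, so the key equation has no polynomial solution.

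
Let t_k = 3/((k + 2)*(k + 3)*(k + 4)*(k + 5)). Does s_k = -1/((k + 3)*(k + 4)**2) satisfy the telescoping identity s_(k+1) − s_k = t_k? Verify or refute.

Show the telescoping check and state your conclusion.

Invalid: residual 2*(-4*k - 17)/(k**6 + 23*k**5 + 217*k**4 + 1073*k**3 + 2926*k**2 + 4160*k + 2400) ≠ 0.

s_(k+1) = -1/((k + 4)*(k + 5)**2)
s_(k+1) − s_k = (-(k + 3)*(k + 4) + (k + 5)**2)/((k + 3)*(k + 4)**2*(k + 5)**2)
(s_(k+1) − s_k) − t_k = 2*(-4*k - 17)/(k**6 + 23*k**5 + 217*k**4 + 1073*k**3 + 2926*k**2 + 4160*k + 2400)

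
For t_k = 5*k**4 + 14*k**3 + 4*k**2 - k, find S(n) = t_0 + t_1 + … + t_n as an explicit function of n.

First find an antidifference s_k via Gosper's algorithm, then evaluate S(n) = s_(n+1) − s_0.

S(n) = n**2*(n**3 + 6*n**2 + 10*n + 5)

Ratio r(k) = (5*k**4 + 34*k**3 + 76*k**2 + 69*k + 22)/(k*(5*k**3 + 14*k**2 + 4*k - 1)).
Gosper form: A/B · C(k+1)/C(k) with A=1, B=1, C=k**4 + 14*k**3/5 + 4*k**2/5 - k/5.
Solve (1)·f(k+1) − (1)·f(k) = k**4 + 14*k**3/5 + 4*k**2/5 - k/5.
Degrees (0,0,4) ⇒ d ≤ 5.
Solving with deg f ≤ 5: f(k) = k*(k - 1)**2*(k**2 + 3*k + 1)/5.
Get s_k = R·t_k = k*(k**4 + k**3 - 4*k**2 + k + 1) with R(k) = B(k−1)f(k)/C(k) = (k - 1)**2*(k**2 + 3*k + 1)/(5*k**3 + 14*k**2 + 4*k - 1).
Check: Δs_k = k*(5*k**3 + 14*k**2 + 4*k - 1). ✓
Telescope: S(n) = s_(n+1) − s_(0) = n**2*(n**3 + 6*n**2 + 10*n + 5) − (0) = n**2*(n**3 + 6*n**2 + 10*n + 5).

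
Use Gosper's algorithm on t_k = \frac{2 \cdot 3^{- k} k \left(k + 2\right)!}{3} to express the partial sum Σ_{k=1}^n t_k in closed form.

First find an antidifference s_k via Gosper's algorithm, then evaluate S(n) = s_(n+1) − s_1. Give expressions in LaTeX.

t_(k+1)/t_k = (k + 1)*(k + 3)/(3*k).
So A=k/3 + 1 and B=1, with C=k.
Solve (k/3 + 1)·f(k+1) − (1)·f(k) = k.
Degrees (1,0,1) ⇒ d ≤ 0.
Solving with deg f ≤ 0: f(k) = 3.
So s_k = (B(k−1)f/C)·t_k = (3/k)·t_k = 2*factorial(k + 2)/3**k.
s_(k+1) − s_k = 2*k*factorial(k + 2)/(3*3**k) = t_k.
Σ_(k=1)^n t_k = s_(n+1) − s_(1) = (2*3**(-n - 1)*factorial(n + 3)) − (4), i.e. -4 + 2*factorial(n + 3)/(3*3**n).

S(n) = -4 + \frac{2 \cdot 3^{- n} \left(n + 3\right)!}{3}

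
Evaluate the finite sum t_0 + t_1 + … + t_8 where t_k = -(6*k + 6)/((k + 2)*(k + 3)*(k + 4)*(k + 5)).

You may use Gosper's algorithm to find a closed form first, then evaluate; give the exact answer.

t_(k+1)/t_k = (k + 2)**2/((k + 1)*(k + 6)).
Factor: A=k + 2; B=k + 6; C=k + 1.
f must satisfy (k + 2)·f(k+1) − (k + 5)·f(k) = k + 1.
From deg A=1, deg B=1, deg C=1: d=3.
Match coefficients ⇒ f(k) = k*(k + 1)*(k + 8)/36.
R(k) = B(k−1)·f(k)/C(k) = k*(k + 5)*(k + 8)/36; s_k = R·t_k = -k*(k**2 + 9*k + 8)/(6*(k + 2)*(k + 3)*(k + 4)).
s_(k+1) − s_k = 6*(-k - 1)/(k**4 + 14*k**3 + 71*k**2 + 154*k + 120) = t_k.
Σ_(k=0)^(8) t_k = s_(9) − s_(0) = -85/572 − (0) = -85/572.

Σ = -85/572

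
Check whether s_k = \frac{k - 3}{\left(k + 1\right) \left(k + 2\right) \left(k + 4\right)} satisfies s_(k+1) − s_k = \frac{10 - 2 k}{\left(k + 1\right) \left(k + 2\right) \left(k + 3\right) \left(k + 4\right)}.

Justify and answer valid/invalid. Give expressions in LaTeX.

Invalid: residual \frac{3 k - 13}{k^{5} + 15 k^{4} + 85 k^{3} + 225 k^{2} + 274 k + 120} ≠ 0.

s_(k+1) = (k - 2)/((k + 2)*(k + 3)*(k + 5))
s_(k+1) − s_k = (-2*k**2 + 3*k + 37)/(k**5 + 15*k**4 + 85*k**3 + 225*k**2 + 274*k + 120)
(s_(k+1) − s_k) − t_k = (3*k - 13)/(k**5 + 15*k**4 + 85*k**3 + 225*k**2 + 274*k + 120)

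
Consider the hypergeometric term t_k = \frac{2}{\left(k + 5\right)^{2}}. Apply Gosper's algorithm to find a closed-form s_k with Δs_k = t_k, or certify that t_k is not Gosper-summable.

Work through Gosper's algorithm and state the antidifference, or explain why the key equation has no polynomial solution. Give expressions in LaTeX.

no hypergeometric antidifference exists

t_(k+1)/t_k = (k + 5)**2/(k + 6)**2.
So A=k**2 + 10*k + 25 and B=k**2 + 12*k + 36, with C=1.
Key eq: (k**2 + 10*k + 25)·f(k+1) = (k**2 + 10*k + 25)·f(k) + (1).
deg f ≤ 0 (via 2,2,0).
f = c0 ⇒ A·f(k+1) − B(k−1)·f(k) − C = -1. The system {-1 = 0} is inconsistent; no antidifference.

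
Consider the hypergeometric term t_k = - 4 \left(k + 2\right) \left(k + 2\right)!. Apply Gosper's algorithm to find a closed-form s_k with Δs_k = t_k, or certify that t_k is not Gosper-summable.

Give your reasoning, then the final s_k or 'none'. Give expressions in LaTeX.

t_(k+1)/t_k = (k + 3)**2/(k + 2).
Take A(k)=k + 3, B(k)=1, C(k)=k + 2.
Need (k + 3)·f(k+1) − (1)·f(k) = k + 2.
Bound: deg f ≤ 0.
Coefficient equations give f(k) = 1.
So s_k = (B(k−1)f/C)·t_k = (1/(k + 2))·t_k = -4*factorial(k + 2).
Check: Δs_k = -4*(k + 2)*factorial(k + 2). ✓

s_k = - 4 \left(k + 2\right)!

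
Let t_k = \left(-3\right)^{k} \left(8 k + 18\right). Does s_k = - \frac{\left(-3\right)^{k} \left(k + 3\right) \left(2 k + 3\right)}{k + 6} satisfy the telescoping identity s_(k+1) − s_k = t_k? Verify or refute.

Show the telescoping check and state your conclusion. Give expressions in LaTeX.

s_(k+1) = 3*(-3)**k*(k + 4)*(2*k + 5)/(k + 7)
s_(k+1) − s_k = (-3)**k*(8*k**3 + 98*k**2 + 366*k + 423)/(k**2 + 13*k + 42)
(s_(k+1) − s_k) − t_k = (-3)**(k + 1)*(8*k**2 + 68*k + 111)/(k**2 + 13*k + 42)

Invalid: residual \frac{\left(-3\right)^{k + 1} \left(8 k^{2} + 68 k + 111\right)}{k^{2} + 13 k + 42} ≠ 0.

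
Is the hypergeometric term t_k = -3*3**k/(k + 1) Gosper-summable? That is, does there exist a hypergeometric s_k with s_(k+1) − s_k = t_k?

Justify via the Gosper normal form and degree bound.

Ratio r(k) = 3*(k + 1)/(k + 2).
Factor: A=3*k + 3; B=k + 2; C=1.
Need (3*k + 3)·f(k+1) − (k + 1)·f(k) = 1.
Degrees (1,1,0) ⇒ d ≤ -1.
Bound -1 < 0, so the key equation has no polynomial solution.

No — key equation has no polynomial f.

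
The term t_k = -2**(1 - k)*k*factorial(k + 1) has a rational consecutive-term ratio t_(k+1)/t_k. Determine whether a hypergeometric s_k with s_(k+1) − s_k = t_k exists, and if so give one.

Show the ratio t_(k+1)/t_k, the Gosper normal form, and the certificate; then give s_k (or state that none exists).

t_(k+1)/t_k = (k + 1)*(k + 2)/(2*k).
Gosper form: A/B · C(k+1)/C(k) with A=k/2 + 1, B=1, C=k.
Solve (k/2 + 1)·f(k+1) − (1)·f(k) = k.
Degrees (1,0,1) ⇒ d ≤ 0.
Match coefficients ⇒ f(k) = 2.
R(k) = B(k−1)·f(k)/C(k) = 2/k; s_k = R·t_k = -2**(2 - k)*factorial(k + 1).
Check: Δs_k = -2**(1 - k)*k*factorial(k + 1). ✓

s_k = -2**(2 - k)*factorial(k + 1)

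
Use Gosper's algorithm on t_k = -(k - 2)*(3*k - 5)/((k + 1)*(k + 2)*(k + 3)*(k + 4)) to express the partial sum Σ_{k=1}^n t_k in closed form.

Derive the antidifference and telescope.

Compute t_(k+1)/t_k: get (k - 1)*(k + 1)*(3*k - 2)/((k - 2)*(k + 5)*(3*k - 5)).
A = k + 1, B = k + 5, C = k**2 - 11*k/3 + 10/3.
Set up (k + 1)·f(k+1) − (k + 4)·f(k) − (k**2 - 11*k/3 + 10/3) = 0.
deg f ≤ 3 (via 1,1,2).
Match coefficients ⇒ f(k) = k*(2*k**2 + 3*k + 25)/9.
So s_k = (B(k−1)f/C)·t_k = (k*(k + 4)*(2*k**2 + 3*k + 25)/(3*(k - 2)*(3*k - 5)))·t_k = k*(-2*k**2 - 3*k - 25)/(3*(k**3 + 6*k**2 + 11*k + 6)).
Δs = (-3*k**2 + 11*k - 10)/(k**4 + 10*k**3 + 35*k**2 + 50*k + 24), as required.
Telescope: S(n) = s_(n+1) − s_(1) = (-2*n**3 - 9*n**2 - 37*n - 30)/(3*(n**3 + 9*n**2 + 26*n + 24)) − (-5/12) = n*(-n**2 + 3*n - 6)/(4*(n**3 + 9*n**2 + 26*n + 24)).

S(n) = n*(-n**2 + 3*n - 6)/(4*(n**3 + 9*n**2 + 26*n + 24))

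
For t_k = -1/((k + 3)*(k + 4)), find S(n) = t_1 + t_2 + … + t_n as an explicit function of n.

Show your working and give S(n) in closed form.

S(n) = -n/(4*n + 16)

Step 1: r(k) = (k + 3)/(k + 5).
Factor: A=k + 3; B=k + 5; C=1.
Set up (k + 3)·f(k+1) − (k + 4)·f(k) − (1) = 0.
Bound: deg f ≤ 1.
Solving with deg f ≤ 1: f(k) = k/3.
Get s_k = R·t_k = -k/(3*k + 9) with R(k) = B(k−1)f(k)/C(k) = k*(k + 4)/3.
Verify: -1/(k**2 + 7*k + 12) matches t_k.
Evaluate: s_(n+1) = (-n - 1)/(3*(n + 4)); subtract s_(1) = -1/12 ⇒ S(n) = -n/(4*n + 16).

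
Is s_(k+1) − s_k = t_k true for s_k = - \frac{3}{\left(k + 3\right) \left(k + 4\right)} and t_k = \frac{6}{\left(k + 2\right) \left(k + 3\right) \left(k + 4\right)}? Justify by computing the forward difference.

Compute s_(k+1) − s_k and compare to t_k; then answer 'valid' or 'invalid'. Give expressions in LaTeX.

Invalid: residual - \frac{18}{k^{4} + 14 k^{3} + 71 k^{2} + 154 k + 120} ≠ 0.

s_(k+1) = -3/((k + 4)*(k + 5))
s_(k+1) − s_k = 6/(k**3 + 12*k**2 + 47*k + 60)
(s_(k+1) − s_k) − t_k = -18/(k**4 + 14*k**3 + 71*k**2 + 154*k + 120)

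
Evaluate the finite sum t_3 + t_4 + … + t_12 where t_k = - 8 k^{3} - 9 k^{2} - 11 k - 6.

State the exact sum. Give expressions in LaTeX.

Σ = -55290

r(k) = (8*k**3 + 33*k**2 + 53*k + 34)/(8*k**3 + 9*k**2 + 11*k + 6) after simplifying.
Gosper form: A/B · C(k+1)/C(k) with A=1, B=1, C=k**3 + 9*k**2/8 + 11*k/8 + 3/4.
Solve (1)·f(k+1) − (1)·f(k) = k**3 + 9*k**2/8 + 11*k/8 + 3/4.
From deg A=0, deg B=0, deg C=3: d=4.
Solve for f: f(k) = k*(2*k + 1)*(k**2 - k + 2)/8 (degree 4 ≤ 4).
Certificate R = B(k−1)f/C = k*(2*k + 1)*(k**2 - k + 2)/(8*k**3 + 9*k**2 + 11*k + 6) gives s_k = k*(-2*k**3 + k**2 - 3*k - 2).
Δs = -8*k**3 - 9*k**2 - 11*k - 6, as required.
Evaluate s at k=13 and k=3: -55458 and -168; difference -55290.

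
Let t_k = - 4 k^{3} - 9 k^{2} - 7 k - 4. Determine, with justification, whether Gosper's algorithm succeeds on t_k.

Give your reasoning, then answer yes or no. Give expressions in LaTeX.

Compute t_(k+1)/t_k: get (4*k**3 + 21*k**2 + 37*k + 24)/(4*k**3 + 9*k**2 + 7*k + 4).
A = 1, B = 1, C = k**3 + 9*k**2/4 + 7*k/4 + 1.
Solve (1)·f(k+1) − (1)·f(k) = k**3 + 9*k**2/4 + 7*k/4 + 1.
d = 4 from the (0,0,3) case.
Coefficient equations give f(k) = k*(k**3 + k**2 + 2)/4.
Get s_k = R·t_k = k*(-k**3 - k**2 - 2) with R(k) = B(k−1)f(k)/C(k) = k*(k**3 + k**2 + 2)/(4*k**3 + 9*k**2 + 7*k + 4).
Δs = -4*k**3 - 9*k**2 - 7*k - 4, as required.

Yes. s_k = k \left(- k^{3} - k^{2} - 2\right).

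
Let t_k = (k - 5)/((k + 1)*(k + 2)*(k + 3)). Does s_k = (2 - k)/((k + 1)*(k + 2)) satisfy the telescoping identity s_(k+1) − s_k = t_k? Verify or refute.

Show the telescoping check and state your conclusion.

s_(k+1) = (1 - k)/((k + 2)*(k + 3))
s_(k+1) − s_k = (k - 5)/(k**3 + 6*k**2 + 11*k + 6)
(s_(k+1) − s_k) − t_k = 0

valid (s_(k+1) − s_k reduces to t_k)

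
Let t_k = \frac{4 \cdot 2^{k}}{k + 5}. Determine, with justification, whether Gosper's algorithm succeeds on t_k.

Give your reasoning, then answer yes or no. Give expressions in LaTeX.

No — key equation has no polynomial f.

The ratio is 2*(k + 5)/(k + 6).
A = 2*k + 10, B = k + 6, C = 1.
f must satisfy (2*k + 10)·f(k+1) − (k + 5)·f(k) = 1.
Bound: deg f ≤ -1.
Negative degree bound (-1): no f exists, t_k not Gosper-summable.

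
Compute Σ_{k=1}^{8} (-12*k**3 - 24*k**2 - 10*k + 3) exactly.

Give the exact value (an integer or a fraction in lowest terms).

Step 1: r(k) = (12*k**3 + 60*k**2 + 94*k + 43)/(12*k**3 + 24*k**2 + 10*k - 3).
Normal form (A,B,C) = (1, 1, k**3 + 2*k**2 + 5*k/6 - 1/4).
Set up (1)·f(k+1) − (1)·f(k) − (k**3 + 2*k**2 + 5*k/6 - 1/4) = 0.
deg f ≤ 4 (via 0,0,3).
Match coefficients ⇒ f(k) = k*(3*k**3 + 2*k**2 - 4*k - 4)/12.
Get s_k = R·t_k = k*(-3*k**3 - 2*k**2 + 4*k + 4) with R(k) = B(k−1)f(k)/C(k) = k*(3*k**3 + 2*k**2 - 4*k - 4)/(12*k**3 + 24*k**2 + 10*k - 3).
Check: Δs_k = -12*k**3 - 24*k**2 - 10*k + 3. ✓
Evaluate s at k=9 and k=1: -20781 and 3; difference -20784.

Σ = -20784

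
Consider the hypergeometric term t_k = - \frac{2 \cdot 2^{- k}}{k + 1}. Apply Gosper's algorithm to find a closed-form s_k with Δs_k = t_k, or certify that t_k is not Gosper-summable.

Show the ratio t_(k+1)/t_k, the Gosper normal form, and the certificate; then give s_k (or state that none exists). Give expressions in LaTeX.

Ratio r(k) = (k + 1)/(2*(k + 2)).
Factor: A=k/2 + 1/2; B=k + 2; C=1.
Solve (k/2 + 1/2)·f(k+1) − (k + 1)·f(k) = 1.
deg f ≤ -1 (via 1,1,0).
Negative degree bound (-1): no f exists, t_k not Gosper-summable.

none — t_k is not Gosper-summable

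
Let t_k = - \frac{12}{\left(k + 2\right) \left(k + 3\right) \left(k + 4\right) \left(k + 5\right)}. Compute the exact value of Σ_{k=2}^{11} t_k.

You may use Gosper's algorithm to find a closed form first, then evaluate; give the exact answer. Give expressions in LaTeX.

t_(k+1)/t_k = (k + 2)/(k + 6).
Factor: A=k + 2; B=k + 6; C=1.
Set up (k + 2)·f(k+1) − (k + 5)·f(k) − (1) = 0.
From deg A=1, deg B=1, deg C=0: d=3.
Match coefficients ⇒ f(k) = k*(k**2 + 9*k + 26)/72.
Certificate R = B(k−1)f/C = k*(k + 5)*(k**2 + 9*k + 26)/72 gives s_k = k*(-k**2 - 9*k - 26)/(6*(k + 2)*(k + 3)*(k + 4)).
Check: Δs_k = -12/(k**4 + 14*k**3 + 71*k**2 + 154*k + 120). ✓
Evaluate s at k=12 and k=2: -139/840 and -2/15; difference -9/280.

Σ = -9/280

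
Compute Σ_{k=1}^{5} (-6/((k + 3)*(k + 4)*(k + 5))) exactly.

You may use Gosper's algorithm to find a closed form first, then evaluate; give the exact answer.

Compute t_(k+1)/t_k: get (k + 3)/(k + 6).
So A=k + 3 and B=k + 6, with C=1.
Key eq: (k + 3)·f(k+1) = (k + 5)·f(k) + (1).
Degrees (1,1,0) ⇒ d ≤ 2.
Match coefficients ⇒ f(k) = k*(k + 7)/24.
R(k) = B(k−1)·f(k)/C(k) = k*(k + 5)*(k + 7)/24; s_k = R·t_k = k*(-k - 7)/(4*(k + 3)*(k + 4)).
Verify: -6/(k**3 + 12*k**2 + 47*k + 60) matches t_k.
Telescoping: Σ = s_(6) − s_(1) = -13/60 − (-1/10) = -7/60.

Σ = -7/60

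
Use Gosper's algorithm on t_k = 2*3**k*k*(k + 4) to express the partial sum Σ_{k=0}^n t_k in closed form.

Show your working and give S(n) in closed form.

r(k) = 3*(k + 1)*(k + 5)/(k*(k + 4)) after simplifying.
So A=3 and B=1, with C=k**2 + 4*k.
f must satisfy (3)·f(k+1) − (1)·f(k) = k**2 + 4*k.
d = 2 from the (0,0,2) case.
A polynomial solution: f(k) = (k**2 + k - 3)/2.
Get s_k = R·t_k = 3**k*(k**2 + k - 3) with R(k) = B(k−1)f(k)/C(k) = (k**2 + k - 3)/(2*k*(k + 4)).
Δs = 2*3**k*k*(k + 4), as required.
Σ_(k=0)^n t_k = s_(n+1) − s_(0) = (3**(n + 1)*(n**2 + 3*n - 1)) − (-3), i.e. 3*3**n*n**2 + 9*3**n*n - 3*3**n + 3.

S(n) = 3*3**n*n**2 + 9*3**n*n - 3*3**n + 3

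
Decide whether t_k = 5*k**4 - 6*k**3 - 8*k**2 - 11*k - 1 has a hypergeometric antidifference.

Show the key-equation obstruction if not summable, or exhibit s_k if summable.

Yes. s_k = k*(k**4 - 4*k**3 + 2*k**2 - 3*k + 3).

r(k) = (5*k**4 + 14*k**3 + 4*k**2 - 25*k - 21)/(5*k**4 - 6*k**3 - 8*k**2 - 11*k - 1) after simplifying.
Take A(k)=1, B(k)=1, C(k)=k**4 - 6*k**3/5 - 8*k**2/5 - 11*k/5 - 1/5.
Need (1)·f(k+1) − (1)·f(k) = k**4 - 6*k**3/5 - 8*k**2/5 - 11*k/5 - 1/5.
deg f ≤ 5 (via 0,0,4).
Solving with deg f ≤ 5: f(k) = k*(k**4 - 4*k**3 + 2*k**2 - 3*k + 3)/5.
R(k) = B(k−1)·f(k)/C(k) = k*(k**4 - 4*k**3 + 2*k**2 - 3*k + 3)/(5*k**4 - 6*k**3 - 8*k**2 - 11*k - 1); s_k = R·t_k = k*(k**4 - 4*k**3 + 2*k**2 - 3*k + 3).
Check: Δs_k = 5*k**4 - 6*k**3 - 8*k**2 - 11*k - 1. ✓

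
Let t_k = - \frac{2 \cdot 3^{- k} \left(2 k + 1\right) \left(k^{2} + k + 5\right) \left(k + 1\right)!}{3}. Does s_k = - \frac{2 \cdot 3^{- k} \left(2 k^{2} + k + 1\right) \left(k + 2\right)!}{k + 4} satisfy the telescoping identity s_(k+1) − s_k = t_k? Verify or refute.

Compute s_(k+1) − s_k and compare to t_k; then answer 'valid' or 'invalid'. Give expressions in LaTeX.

Invalid: residual \frac{4 \cdot 3^{- k} \left(2 k^{4} + 11 k^{3} + 17 k^{2} + 46 k + 17\right) \left(k + 1\right)!}{3 \left(k + 4\right) \left(k + 5\right)} ≠ 0.

s_(k+1) = -2*(2*k**2 + 5*k + 4)*factorial(k + 3)/(3*3**k*(k + 5))
s_(k+1) − s_k = -2*(2*k**4 + 13*k**3 + 30*k**2 + 70*k + 33)*factorial(k + 2)/(3*3**k*(k + 4)*(k + 5))
(s_(k+1) − s_k) − t_k = 4*(2*k**4 + 11*k**3 + 17*k**2 + 46*k + 17)*factorial(k + 1)/(3*3**k*(k + 4)*(k + 5))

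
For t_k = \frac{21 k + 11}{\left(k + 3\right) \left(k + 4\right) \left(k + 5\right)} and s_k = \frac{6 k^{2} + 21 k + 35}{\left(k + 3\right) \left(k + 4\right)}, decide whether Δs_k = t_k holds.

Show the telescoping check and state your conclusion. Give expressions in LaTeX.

valid; difference matches t_k

s_(k+1) = (21*k + 6*(k + 1)**2 + 56)/((k + 4)*(k + 5))
s_(k+1) − s_k = (21*k + 11)/(k**3 + 12*k**2 + 47*k + 60)
(s_(k+1) − s_k) − t_k = 0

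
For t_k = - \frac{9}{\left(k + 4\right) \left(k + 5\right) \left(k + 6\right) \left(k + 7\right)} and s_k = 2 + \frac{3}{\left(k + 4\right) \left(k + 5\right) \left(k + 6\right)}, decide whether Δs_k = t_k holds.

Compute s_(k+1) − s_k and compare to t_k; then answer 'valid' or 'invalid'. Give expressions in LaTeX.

valid; difference matches t_k

s_(k+1) = 2 + 3/((k + 5)*(k + 6)*(k + 7))
s_(k+1) − s_k = -9/((k + 4)*(k + 5)*(k + 6)*(k + 7))
(s_(k+1) − s_k) − t_k = 0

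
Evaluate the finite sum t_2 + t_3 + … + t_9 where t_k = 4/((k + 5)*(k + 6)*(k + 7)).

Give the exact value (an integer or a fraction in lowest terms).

Σ = 23/840

t_(k+1)/t_k = (k + 5)/(k + 8).
Take A(k)=k + 5, B(k)=k + 8, C(k)=1.
Key eq: (k + 5)·f(k+1) = (k + 7)·f(k) + (1).
deg f ≤ 2 (via 1,1,0).
Solving with deg f ≤ 2: f(k) = k*(k + 11)/60.
So s_k = (B(k−1)f/C)·t_k = (k*(k + 7)*(k + 11)/60)·t_k = k*(k + 11)/(15*(k + 5)*(k + 6)).
Δs = 4/(k**3 + 18*k**2 + 107*k + 210), as required.
Sum = s_(10) − s_(2); s_(10) = 7/120, s_(2) = 13/420 ⇒ 23/840.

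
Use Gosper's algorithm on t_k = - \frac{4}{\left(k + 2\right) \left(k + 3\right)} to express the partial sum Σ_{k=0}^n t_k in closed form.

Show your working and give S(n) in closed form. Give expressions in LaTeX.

S(n) = \frac{2 \left(- n - 1\right)}{n + 3}

Compute t_(k+1)/t_k: get (k + 2)/(k + 4).
Factor: A=k + 2; B=k + 4; C=1.
Key eq: (k + 2)·f(k+1) = (k + 3)·f(k) + (1).
d = 1 from the (1,1,0) case.
Solve for f: f(k) = k/2 (degree 1 ≤ 1).
R(k) = B(k−1)·f(k)/C(k) = k*(k + 3)/2; s_k = R·t_k = -2*k/(k + 2).
Δs = -4/(k**2 + 5*k + 6), as required.
Σ_(k=0)^n t_k = s_(n+1) − s_(0) = (2*(-n - 1)/(n + 3)) − (0), i.e. 2*(-n - 1)/(n + 3).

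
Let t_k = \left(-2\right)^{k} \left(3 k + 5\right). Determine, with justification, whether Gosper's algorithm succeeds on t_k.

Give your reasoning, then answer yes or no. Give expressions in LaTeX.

The ratio is 2*(-3*k - 8)/(3*k + 5).
Gosper form: A/B · C(k+1)/C(k) with A=-2, B=1, C=k + 5/3.
Key eq: (-2)·f(k+1) = (1)·f(k) + (k + 5/3).
Bound: deg f ≤ 1.
A polynomial solution: f(k) = -(k + 1)/3.
So s_k = (B(k−1)f/C)·t_k = (-(k + 1)/(3*k + 5))·t_k = (-2)**k*(-k - 1).
s_(k+1) − s_k = (-2)**k*(3*k + 5) = t_k.

Yes. s_k = \left(-2\right)^{k} \left(- k - 1\right).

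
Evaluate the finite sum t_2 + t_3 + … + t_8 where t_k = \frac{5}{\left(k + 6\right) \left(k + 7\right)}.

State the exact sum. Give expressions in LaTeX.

Σ = 7/24

Ratio r(k) = (k + 6)/(k + 8).
A = k + 6, B = k + 8, C = 1.
Solve (k + 6)·f(k+1) − (k + 7)·f(k) = 1.
From deg A=1, deg B=1, deg C=0: d=1.
Solving with deg f ≤ 1: f(k) = k/6.
So s_k = (B(k−1)f/C)·t_k = (k*(k + 7)/6)·t_k = 5*k/(6*(k + 6)).
Check: Δs_k = 5/(k**2 + 13*k + 42). ✓
Σ_(k=2)^(8) t_k = s_(9) − s_(2) = 1/2 − (5/24) = 7/24.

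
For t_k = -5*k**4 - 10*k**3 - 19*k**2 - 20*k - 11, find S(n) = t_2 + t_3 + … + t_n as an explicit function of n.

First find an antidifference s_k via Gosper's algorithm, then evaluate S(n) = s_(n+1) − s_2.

S(n) = -n**5 - 5*n**4 - 13*n**3 - 22*n**2 - 24*n + 65

The ratio is (5*k**4 + 30*k**3 + 79*k**2 + 108*k + 65)/(5*k**4 + 10*k**3 + 19*k**2 + 20*k + 11).
Factor: A=1; B=1; C=k**4 + 2*k**3 + 19*k**2/5 + 4*k + 11/5.
Key eq: (1)·f(k+1) = (1)·f(k) + (k**4 + 2*k**3 + 19*k**2/5 + 4*k + 11/5).
From deg A=0, deg B=0, deg C=4: d=5.
Solving with deg f ≤ 5: f(k) = k*(k**4 + 3*k**2 + 3*k + 4)/5.
So s_k = (B(k−1)f/C)·t_k = (k*(k**4 + 3*k**2 + 3*k + 4)/(5*k**4 + 10*k**3 + 19*k**2 + 20*k + 11))·t_k = k*(-k**4 - 3*k**2 - 3*k - 4).
Check: Δs_k = -5*k**4 - 10*k**3 - 19*k**2 - 20*k - 11. ✓
Telescope: S(n) = s_(n+1) − s_(2) = -n**5 - 5*n**4 - 13*n**3 - 22*n**2 - 24*n - 11 − (-76) = -n**5 - 5*n**4 - 13*n**3 - 22*n**2 - 24*n + 65.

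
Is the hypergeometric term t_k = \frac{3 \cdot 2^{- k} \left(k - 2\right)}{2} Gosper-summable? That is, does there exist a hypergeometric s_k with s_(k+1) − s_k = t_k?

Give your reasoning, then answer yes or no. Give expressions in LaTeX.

Yes. s_k = 3 \cdot 2^{- k} \left(1 - k\right).

Compute t_(k+1)/t_k: get (k - 1)/(2*(k - 2)).
Factor: A=1/2; B=1; C=k - 2.
Key eq: (1/2)·f(k+1) = (1)·f(k) + (k - 2).
From deg A=0, deg B=0, deg C=1: d=1.
A polynomial solution: f(k) = -2*(k - 1).
R(k) = B(k−1)·f(k)/C(k) = -2*(k - 1)/(k - 2); s_k = R·t_k = 3*(1 - k)/2**k.
Check: Δs_k = 3*(k - 2)/(2*2**k). ✓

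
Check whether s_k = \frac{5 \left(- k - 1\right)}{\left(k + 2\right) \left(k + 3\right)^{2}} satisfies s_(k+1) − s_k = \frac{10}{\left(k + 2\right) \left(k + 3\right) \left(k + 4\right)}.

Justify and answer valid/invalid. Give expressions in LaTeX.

Invalid: residual \frac{10 \left(- 3 k - 10\right)}{k^{5} + 16 k^{4} + 101 k^{3} + 314 k^{2} + 480 k + 288} ≠ 0.

s_(k+1) = 5*(-k - 2)/((k + 3)*(k + 4)**2)
s_(k+1) − s_k = 10*(k**2 + 4*k + 2)/(k**5 + 16*k**4 + 101*k**3 + 314*k**2 + 480*k + 288)
(s_(k+1) − s_k) − t_k = 10*(-3*k - 10)/(k**5 + 16*k**4 + 101*k**3 + 314*k**2 + 480*k + 288)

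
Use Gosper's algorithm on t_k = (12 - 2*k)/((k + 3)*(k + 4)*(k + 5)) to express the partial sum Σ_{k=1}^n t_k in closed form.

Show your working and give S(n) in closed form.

S(n) = n*(n + 49)/(20*(n**2 + 9*n + 20))

r(k) = (k - 5)*(k + 3)/((k - 6)*(k + 6)) after simplifying.
Take A(k)=k + 3, B(k)=k + 6, C(k)=k - 6.
Need (k + 3)·f(k+1) − (k + 5)·f(k) = k - 6.
deg f ≤ 2 (via 1,1,1).
Coefficient equations give f(k) = -k*(k + 15)/8.
So s_k = (B(k−1)f/C)·t_k = (-k*(k + 5)*(k + 15)/(8*(k - 6)))·t_k = k*(k + 15)/(4*(k + 3)*(k + 4)).
s_(k+1) − s_k = 2*(6 - k)/(k**3 + 12*k**2 + 47*k + 60) = t_k.
Evaluate: s_(n+1) = (n**2 + 17*n + 16)/(4*(n**2 + 9*n + 20)); subtract s_(1) = 1/5 ⇒ S(n) = n*(n + 49)/(20*(n**2 + 9*n + 20)).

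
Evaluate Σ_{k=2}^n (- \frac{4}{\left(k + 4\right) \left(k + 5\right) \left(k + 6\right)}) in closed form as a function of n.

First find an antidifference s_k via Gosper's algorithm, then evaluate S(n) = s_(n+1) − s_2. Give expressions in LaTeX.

S(n) = \frac{- n^{2} - 11 n + 12}{21 \left(n^{2} + 11 n + 30\right)}

Step 1: r(k) = (k + 4)/(k + 7).
A = k + 4, B = k + 7, C = 1.
f must satisfy (k + 4)·f(k+1) − (k + 6)·f(k) = 1.
Bound: deg f ≤ 2.
Solving with deg f ≤ 2: f(k) = k*(k + 9)/40.
R(k) = B(k−1)·f(k)/C(k) = k*(k + 6)*(k + 9)/40; s_k = R·t_k = k*(-k - 9)/(10*(k + 4)*(k + 5)).
Δs = -4/(k**3 + 15*k**2 + 74*k + 120), as required.
Evaluate: s_(n+1) = (-n**2 - 11*n - 10)/(10*(n**2 + 11*n + 30)); subtract s_(2) = -11/210 ⇒ S(n) = (-n**2 - 11*n + 12)/(21*(n**2 + 11*n + 30)).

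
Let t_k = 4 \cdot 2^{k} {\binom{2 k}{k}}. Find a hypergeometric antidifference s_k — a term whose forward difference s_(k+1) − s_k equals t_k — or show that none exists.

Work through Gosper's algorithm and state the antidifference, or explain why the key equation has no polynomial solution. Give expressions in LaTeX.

none — t_k is not Gosper-summable

Step 1: r(k) = 4*(2*k + 1)/(k + 1).
Normal form (A,B,C) = (8*k + 4, k + 1, 1).
Key eq: (8*k + 4)·f(k+1) = (k)·f(k) + (1).
From deg A=1, deg B=1, deg C=0: d=-1.
Negative degree bound (-1): no f exists, t_k not Gosper-summable.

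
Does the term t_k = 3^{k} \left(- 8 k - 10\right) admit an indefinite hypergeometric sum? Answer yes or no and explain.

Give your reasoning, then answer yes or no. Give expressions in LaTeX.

Yes. s_k = 3^{k} \left(1 - 4 k\right).

r(k) = 3*(4*k + 9)/(4*k + 5) after simplifying.
Gosper form: A/B · C(k+1)/C(k) with A=3, B=1, C=k + 5/4.
Need (3)·f(k+1) − (1)·f(k) = k + 5/4.
deg f ≤ 1 (via 0,0,1).
Match coefficients ⇒ f(k) = (4*k - 1)/8.
So s_k = (B(k−1)f/C)·t_k = ((4*k - 1)/(2*(4*k + 5)))·t_k = 3**k*(1 - 4*k).
Δs = 3**k*(-8*k - 10), as required.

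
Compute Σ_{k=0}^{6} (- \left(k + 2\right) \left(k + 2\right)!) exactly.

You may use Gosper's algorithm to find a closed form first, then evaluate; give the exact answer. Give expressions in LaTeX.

Step 1: r(k) = (k + 3)**2/(k + 2).
Take A(k)=k + 3, B(k)=1, C(k)=k + 2.
Key eq: (k + 3)·f(k+1) = (1)·f(k) + (k + 2).
From deg A=1, deg B=0, deg C=1: d=0.
Coefficient equations give f(k) = 1.
So s_k = (B(k−1)f/C)·t_k = (1/(k + 2))·t_k = -factorial(k + 2).
s_(k+1) − s_k = -(k + 2)*factorial(k + 2) = t_k.
Telescoping: Σ = s_(7) − s_(0) = -362880 − (-2) = -362878.

Σ = -362878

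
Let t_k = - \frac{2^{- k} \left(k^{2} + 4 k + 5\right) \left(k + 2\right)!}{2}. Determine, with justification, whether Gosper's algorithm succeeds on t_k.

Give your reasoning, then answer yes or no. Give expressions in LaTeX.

Yes. s_k = - 2^{- k} \left(k + 2\right) \left(k + 2\right)!.

Ratio r(k) = (k + 3)*(4*k + (k + 1)**2 + 9)/(2*(k**2 + 4*k + 5)).
Gosper form: A/B · C(k+1)/C(k) with A=k/2 + 3/2, B=1, C=k**2 + 4*k + 5.
Solve (k/2 + 3/2)·f(k+1) − (1)·f(k) = k**2 + 4*k + 5.
d = 1 from the (1,0,2) case.
Solve for f: f(k) = 2*(k + 2) (degree 1 ≤ 1).
Certificate R = B(k−1)f/C = 2*(k + 2)/(k**2 + 4*k + 5) gives s_k = -(k + 2)*factorial(k + 2)/2**k.
Δs = -(k**2 + 4*k + 5)*factorial(k + 2)/(2*2**k), as required.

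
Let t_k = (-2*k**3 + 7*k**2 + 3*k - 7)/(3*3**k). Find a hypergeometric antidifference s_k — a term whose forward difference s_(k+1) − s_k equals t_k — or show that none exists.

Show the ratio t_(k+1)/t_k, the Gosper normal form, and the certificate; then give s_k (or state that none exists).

The ratio is (2*k**3 - k**2 - 11*k - 1)/(3*(2*k**3 - 7*k**2 - 3*k + 7)).
Factor: A=1/3; B=1; C=k**3 - 7*k**2/2 - 3*k/2 + 7/2.
Need (1/3)·f(k+1) − (1)·f(k) = k**3 - 7*k**2/2 - 3*k/2 + 7/2.
d = 3 from the (0,0,3) case.
Solve for f: f(k) = -3*(k**3 - 2*k**2 - 2*k + 2)/2 (degree 3 ≤ 3).
Certificate R = B(k−1)f/C = -3*(k**3 - 2*k**2 - 2*k + 2)/(2*k**3 - 7*k**2 - 3*k + 7) gives s_k = (k**3 - 2*k**2 - 2*k + 2)/3**k.
Check: Δs_k = (-2*k**3 + 7*k**2 + 3*k - 7)/(3*3**k). ✓

s_k = (k**3 - 2*k**2 - 2*k + 2)/3**k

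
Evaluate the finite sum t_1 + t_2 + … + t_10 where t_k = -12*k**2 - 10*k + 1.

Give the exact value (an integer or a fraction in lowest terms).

Step 1: r(k) = (12*k**2 + 34*k + 21)/(12*k**2 + 10*k - 1).
Factor: A=1; B=1; C=k**2 + 5*k/6 - 1/12.
Set up (1)·f(k+1) − (1)·f(k) − (k**2 + 5*k/6 - 1/12) = 0.
Bound: deg f ≤ 3.
Coefficient equations give f(k) = k*(4*k**2 - k - 4)/12.
Certificate R = B(k−1)f/C = k*(4*k**2 - k - 4)/(12*k**2 + 10*k - 1) gives s_k = k*(-4*k**2 + k + 4).
Δs = -12*k**2 - 10*k + 1, as required.
Σ_(k=1)^(10) t_k = s_(11) − s_(1) = -5159 − (1) = -5160.

Σ = -5160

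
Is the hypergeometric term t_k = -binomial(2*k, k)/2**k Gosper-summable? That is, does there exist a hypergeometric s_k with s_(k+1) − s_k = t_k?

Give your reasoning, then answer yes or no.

No — t_k has no hypergeometric antidifference.

r(k) = (2*k + 1)/(k + 1) after simplifying.
Factor: A=2*k + 1; B=k + 1; C=1.
Solve (2*k + 1)·f(k+1) − (k)·f(k) = 1.
Degrees (1,1,0) ⇒ d ≤ -1.
Bound -1 < 0, so the key equation has no polynomial solution.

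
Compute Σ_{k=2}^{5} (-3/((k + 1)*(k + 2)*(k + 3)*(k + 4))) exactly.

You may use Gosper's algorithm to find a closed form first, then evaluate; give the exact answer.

The ratio is (k + 1)/(k + 5).
So A=k + 1 and B=k + 5, with C=1.
Solve (k + 1)·f(k+1) − (k + 4)·f(k) = 1.
deg f ≤ 3 (via 1,1,0).
A polynomial solution: f(k) = k*(k**2 + 6*k + 11)/18.
Then R = B(k−1)f/C = k*(k + 4)*(k**2 + 6*k + 11)/18, so s_k = R(k)·t_k = k*(-k**2 - 6*k - 11)/(6*(k + 1)*(k + 2)*(k + 3)).
s_(k+1) − s_k = -3/(k**4 + 10*k**3 + 35*k**2 + 50*k + 24) = t_k.
Σ_(k=2)^(5) t_k = s_(6) − s_(2) = -83/504 − (-3/20) = -37/2520.

Σ = -37/2520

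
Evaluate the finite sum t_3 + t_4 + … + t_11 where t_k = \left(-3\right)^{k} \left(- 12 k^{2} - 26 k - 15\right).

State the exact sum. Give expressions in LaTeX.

Σ = 242337987

t_(k+1)/t_k = 3*(-12*k**2 - 50*k - 53)/(12*k**2 + 26*k + 15).
So A=-3 and B=1, with C=k**2 + 13*k/6 + 5/4.
Set up (-3)·f(k+1) − (1)·f(k) − (k**2 + 13*k/6 + 5/4) = 0.
From deg A=0, deg B=0, deg C=2: d=2.
A polynomial solution: f(k) = -k*(3*k + 2)/12.
R(k) = B(k−1)·f(k)/C(k) = -k*(3*k + 2)/(12*k**2 + 26*k + 15); s_k = R·t_k = (-3)**k*k*(3*k + 2).
Verify: (-3)**k*(-12*k**2 - 26*k - 15) matches t_k.
Telescoping: Σ = s_(12) − s_(3) = 242337096 − (-891) = 242337987.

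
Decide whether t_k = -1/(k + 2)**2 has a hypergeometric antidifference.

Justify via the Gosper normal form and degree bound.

Ratio r(k) = (k + 2)**2/(k + 3)**2.
Normal form (A,B,C) = (k**2 + 4*k + 4, k**2 + 6*k + 9, 1).
Need (k**2 + 4*k + 4)·f(k+1) − (k**2 + 4*k + 4)·f(k) = 1.
d = 0 from the (2,2,0) case.
Generic f = c0 gives residual -1; -1 = 0 cannot hold, so t_k is not Gosper-summable.

No. Not Gosper-summable.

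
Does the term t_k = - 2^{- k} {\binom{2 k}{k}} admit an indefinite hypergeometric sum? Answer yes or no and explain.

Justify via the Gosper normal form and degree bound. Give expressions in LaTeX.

No. Not Gosper-summable.

Ratio r(k) = (2*k + 1)/(k + 1).
So A=2*k + 1 and B=k + 1, with C=1.
f must satisfy (2*k + 1)·f(k+1) − (k)·f(k) = 1.
d = -1 from the (1,1,0) case.
Negative degree bound (-1): no f exists, t_k not Gosper-summable.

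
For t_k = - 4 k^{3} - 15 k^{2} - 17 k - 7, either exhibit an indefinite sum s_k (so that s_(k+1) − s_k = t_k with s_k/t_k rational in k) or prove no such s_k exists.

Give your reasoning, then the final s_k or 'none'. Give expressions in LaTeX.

r(k) = (4*k**3 + 27*k**2 + 59*k + 43)/(4*k**3 + 15*k**2 + 17*k + 7) after simplifying.
Take A(k)=1, B(k)=1, C(k)=k**3 + 15*k**2/4 + 17*k/4 + 7/4.
Key eq: (1)·f(k+1) = (1)·f(k) + (k**3 + 15*k**2/4 + 17*k/4 + 7/4).
Bound: deg f ≤ 4.
Solving with deg f ≤ 4: f(k) = k*(k**3 + 3*k**2 + 2*k + 1)/4.
Then R = B(k−1)f/C = k*(k**3 + 3*k**2 + 2*k + 1)/(4*k**3 + 15*k**2 + 17*k + 7), so s_k = R(k)·t_k = k*(-k**3 - 3*k**2 - 2*k - 1).
Check: Δs_k = -4*k**3 - 15*k**2 - 17*k - 7. ✓

s_k = k \left(- k^{3} - 3 k^{2} - 2 k - 1\right)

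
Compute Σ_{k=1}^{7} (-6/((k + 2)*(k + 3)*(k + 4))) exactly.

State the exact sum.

The ratio is (k + 2)/(k + 5).
A = k + 2, B = k + 5, C = 1.
Set up (k + 2)·f(k+1) − (k + 4)·f(k) − (1) = 0.
d = 2 from the (1,1,0) case.
Coefficient equations give f(k) = k*(k + 5)/12.
Get s_k = R·t_k = k*(-k - 5)/(2*(k + 2)*(k + 3)) with R(k) = B(k−1)f(k)/C(k) = k*(k + 4)*(k + 5)/12.
Check: Δs_k = -6/(k**3 + 9*k**2 + 26*k + 24). ✓
Σ_(k=1)^(7) t_k = s_(8) − s_(1) = -26/55 − (-1/4) = -49/220.

Σ = -49/220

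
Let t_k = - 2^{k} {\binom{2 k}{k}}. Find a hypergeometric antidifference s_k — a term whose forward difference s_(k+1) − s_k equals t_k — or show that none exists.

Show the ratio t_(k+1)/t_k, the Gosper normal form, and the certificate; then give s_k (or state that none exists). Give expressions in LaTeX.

not Gosper-summable; s_k does not exist

Step 1: r(k) = 4*(2*k + 1)/(k + 1).
Factor: A=8*k + 4; B=k + 1; C=1.
Need (8*k + 4)·f(k+1) − (k)·f(k) = 1.
From deg A=1, deg B=1, deg C=0: d=-1.
Negative degree bound (-1): no f exists, t_k not Gosper-summable.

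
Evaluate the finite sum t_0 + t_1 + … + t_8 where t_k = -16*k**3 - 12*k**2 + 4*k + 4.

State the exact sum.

Compute t_(k+1)/t_k: get (4*k**3 + 15*k**2 + 17*k + 5)/(4*k**3 + 3*k**2 - k - 1).
Take A(k)=1, B(k)=1, C(k)=k**3 + 3*k**2/4 - k/4 - 1/4.
f must satisfy (1)·f(k+1) − (1)·f(k) = k**3 + 3*k**2/4 - k/4 - 1/4.
deg f ≤ 4 (via 0,0,3).
Coefficient equations give f(k) = k**2*(k**2 - k - 1)/4.
So s_k = (B(k−1)f/C)·t_k = (k**2*(k**2 - k - 1)/(4*k**3 + 3*k**2 - k - 1))·t_k = 4*k**2*(-k**2 + k + 1).
Δs = -16*k**3 - 12*k**2 + 4*k + 4, as required.
Sum = s_(9) − s_(0); s_(9) = -23004, s_(0) = 0 ⇒ -23004.

Σ = -23004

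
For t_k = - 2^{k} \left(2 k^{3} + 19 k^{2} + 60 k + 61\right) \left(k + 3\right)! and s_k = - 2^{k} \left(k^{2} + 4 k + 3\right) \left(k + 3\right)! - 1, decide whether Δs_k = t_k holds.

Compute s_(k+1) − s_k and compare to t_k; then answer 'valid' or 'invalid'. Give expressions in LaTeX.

s_(k+1) = -2**(k + 1)*(4*k + (k + 1)**2 + 7)*factorial(k + 4) - 1
s_(k+1) − s_k = -2**k*(2*k**3 + 19*k**2 + 60*k + 61)*factorial(k + 3)
(s_(k+1) − s_k) − t_k = 0

Valid — Δs_k = t_k.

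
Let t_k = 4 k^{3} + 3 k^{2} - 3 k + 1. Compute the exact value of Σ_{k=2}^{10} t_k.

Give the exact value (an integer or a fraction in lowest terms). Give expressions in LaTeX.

Σ = 13095

Ratio r(k) = (4*k**3 + 15*k**2 + 15*k + 5)/(4*k**3 + 3*k**2 - 3*k + 1).
Normal form (A,B,C) = (1, 1, k**3 + 3*k**2/4 - 3*k/4 + 1/4).
Key eq: (1)·f(k+1) = (1)·f(k) + (k**3 + 3*k**2/4 - 3*k/4 + 1/4).
d = 4 from the (0,0,3) case.
Solving with deg f ≤ 4: f(k) = k*(k**3 - k**2 - 2*k + 3)/4.
R(k) = B(k−1)·f(k)/C(k) = k*(k**3 - k**2 - 2*k + 3)/(4*k**3 + 3*k**2 - 3*k + 1); s_k = R·t_k = k*(k**3 - k**2 - 2*k + 3).
Δs = 4*k**3 + 3*k**2 - 3*k + 1, as required.
Telescoping: Σ = s_(11) − s_(2) = 13101 − (6) = 13095.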